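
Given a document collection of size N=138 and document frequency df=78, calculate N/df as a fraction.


IDF ratio = N / df
= 138 / 78
= 23/13

23/13


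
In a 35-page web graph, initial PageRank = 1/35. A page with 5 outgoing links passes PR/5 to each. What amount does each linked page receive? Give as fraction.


Initial PR = 1/35 = 1/35
Outlinks = 5
Contribution per link = PR / outlinks
= 1/35 / 5
= 1/175

1/175


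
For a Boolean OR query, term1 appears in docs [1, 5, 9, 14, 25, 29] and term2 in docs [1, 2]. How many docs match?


Boolean OR: find union of posting lists
term1 docs: [1, 5, 9, 14, 25, 29]
term2 docs: [1, 2]
Union: [1, 2, 5, 9, 14, 25, 29]
|union| = 7

7


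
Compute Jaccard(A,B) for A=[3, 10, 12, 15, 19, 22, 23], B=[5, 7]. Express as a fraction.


A intersect B = []
|A intersect B| = 0
A union B = [3, 5, 7, 10, 12, 15, 19, 22, 23]
|A union B| = 9
Jaccard = 0/9 = 0

0


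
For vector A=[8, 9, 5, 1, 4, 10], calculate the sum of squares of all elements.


|A|^2 = sum of squared components
A[0]^2 = 8^2 = 64
A[1]^2 = 9^2 = 81
A[2]^2 = 5^2 = 25
A[3]^2 = 1^2 = 1
A[4]^2 = 4^2 = 16
A[5]^2 = 10^2 = 100
Sum = 64 + 81 + 25 + 1 + 16 + 100 = 287

287


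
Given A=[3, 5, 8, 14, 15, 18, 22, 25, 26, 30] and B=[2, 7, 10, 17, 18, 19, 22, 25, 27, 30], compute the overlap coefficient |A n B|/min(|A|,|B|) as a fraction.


A intersect B = [18, 22, 25, 30]
|A intersect B| = 4
min(|A|, |B|) = min(10, 10) = 10
Overlap = 4 / 10 = 2/5

2/5


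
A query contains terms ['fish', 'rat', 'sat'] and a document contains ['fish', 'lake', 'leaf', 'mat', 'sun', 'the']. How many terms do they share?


Query terms: ['fish', 'rat', 'sat']
Document terms: ['fish', 'lake', 'leaf', 'mat', 'sun', 'the']
Common terms: ['fish']
Overlap count = 1

1


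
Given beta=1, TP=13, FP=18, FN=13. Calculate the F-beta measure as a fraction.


P = TP/(TP+FP) = 13/31 = 13/31
R = TP/(TP+FN) = 13/26 = 1/2
beta^2 = 1^2 = 1
(1 + beta^2) = 2
Numerator = (1+beta^2)*P*R = 13/31
Denominator = beta^2*P + R = 13/31 + 1/2 = 57/62
F_beta = 26/57

26/57


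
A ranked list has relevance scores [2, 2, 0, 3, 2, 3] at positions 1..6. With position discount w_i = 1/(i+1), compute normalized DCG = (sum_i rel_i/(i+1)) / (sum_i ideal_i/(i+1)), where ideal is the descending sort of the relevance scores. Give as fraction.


Position discount weights w_i = 1/(i+1) for i=1..6:
Weights = [1/2, 1/3, 1/4, 1/5, 1/6, 1/7]
Actual relevance: [2, 2, 0, 3, 2, 3]
DCG = 2/2 + 2/3 + 0/4 + 3/5 + 2/6 + 3/7 = 106/35
Ideal relevance (sorted desc): [3, 3, 2, 2, 2, 0]
Ideal DCG = 3/2 + 3/3 + 2/4 + 2/5 + 2/6 + 0/7 = 56/15
nDCG = DCG / ideal_DCG = 106/35 / 56/15 = 159/196

159/196


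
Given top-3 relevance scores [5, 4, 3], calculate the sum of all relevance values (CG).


Cumulative Gain = sum of relevance scores
Position 1: rel=5, running sum=5
Position 2: rel=4, running sum=9
Position 3: rel=3, running sum=12
CG = 12

12


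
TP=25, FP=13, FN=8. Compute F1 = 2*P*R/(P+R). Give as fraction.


F1 = 2 * P * R / (P + R)
P = TP/(TP+FP) = 25/38 = 25/38
R = TP/(TP+FN) = 25/33 = 25/33
2 * P * R = 2 * 25/38 * 25/33 = 625/627
P + R = 25/38 + 25/33 = 1775/1254
F1 = 625/627 / 1775/1254 = 50/71

50/71


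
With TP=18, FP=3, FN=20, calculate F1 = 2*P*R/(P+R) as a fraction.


F1 = 2 * P * R / (P + R)
P = TP/(TP+FP) = 18/21 = 6/7
R = TP/(TP+FN) = 18/38 = 9/19
2 * P * R = 2 * 6/7 * 9/19 = 108/133
P + R = 6/7 + 9/19 = 177/133
F1 = 108/133 / 177/133 = 36/59

36/59


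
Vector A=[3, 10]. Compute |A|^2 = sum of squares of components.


|A|^2 = sum of squared components
A[0]^2 = 3^2 = 9
A[1]^2 = 10^2 = 100
Sum = 9 + 100 = 109

109


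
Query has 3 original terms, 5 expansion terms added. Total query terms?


Original terms: 3
Expansion terms: 5
Total = 3 + 5 = 8

8


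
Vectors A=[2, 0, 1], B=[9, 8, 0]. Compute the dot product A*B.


Dot product = sum of element-wise products
A[0]*B[0] = 2*9 = 18
A[1]*B[1] = 0*8 = 0
A[2]*B[2] = 1*0 = 0
Sum = 18 + 0 + 0 = 18

18


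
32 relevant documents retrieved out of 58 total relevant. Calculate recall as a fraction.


Recall = retrieved_relevant / total_relevant
= 32 / 58
= 32 / (32 + 26)
= 16/29

16/29


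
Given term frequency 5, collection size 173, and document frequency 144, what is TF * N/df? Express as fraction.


TF * (N/df)
= 5 * (173/144)
= 5 * 173/144
= 865/144

865/144


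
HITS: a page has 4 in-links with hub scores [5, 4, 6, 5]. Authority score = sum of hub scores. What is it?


Authority = sum of hub scores of in-linkers
In-link 1: hub score = 5
In-link 2: hub score = 4
In-link 3: hub score = 6
In-link 4: hub score = 5
Authority = 5 + 4 + 6 + 5 = 20

20


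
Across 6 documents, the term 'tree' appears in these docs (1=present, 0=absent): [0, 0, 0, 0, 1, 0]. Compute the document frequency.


Checking each document for 'tree':
Doc 1: absent
Doc 2: absent
Doc 3: absent
Doc 4: absent
Doc 5: present
Doc 6: absent
df = sum of presences = 0 + 0 + 0 + 0 + 1 + 0 = 1

1


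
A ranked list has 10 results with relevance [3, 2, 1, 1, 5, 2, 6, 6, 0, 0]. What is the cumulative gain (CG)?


Cumulative Gain = sum of relevance scores
Position 1: rel=3, running sum=3
Position 2: rel=2, running sum=5
Position 3: rel=1, running sum=6
Position 4: rel=1, running sum=7
Position 5: rel=5, running sum=12
Position 6: rel=2, running sum=14
Position 7: rel=6, running sum=20
Position 8: rel=6, running sum=26
Position 9: rel=0, running sum=26
Position 10: rel=0, running sum=26
CG = 26

26


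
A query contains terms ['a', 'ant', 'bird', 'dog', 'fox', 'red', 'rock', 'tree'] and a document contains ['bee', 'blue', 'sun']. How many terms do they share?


Query terms: ['a', 'ant', 'bird', 'dog', 'fox', 'red', 'rock', 'tree']
Document terms: ['bee', 'blue', 'sun']
Common terms: []
Overlap count = 0

0


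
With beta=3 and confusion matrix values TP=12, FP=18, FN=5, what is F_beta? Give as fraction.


P = TP/(TP+FP) = 12/30 = 2/5
R = TP/(TP+FN) = 12/17 = 12/17
beta^2 = 3^2 = 9
(1 + beta^2) = 10
Numerator = (1+beta^2)*P*R = 48/17
Denominator = beta^2*P + R = 18/5 + 12/17 = 366/85
F_beta = 40/61

40/61


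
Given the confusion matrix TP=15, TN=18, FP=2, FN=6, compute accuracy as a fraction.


Accuracy = (TP + TN) / (TP + TN + FP + FN)
TP + TN = 15 + 18 = 33
Total = 15 + 18 + 2 + 6 = 41
Accuracy = 33 / 41 = 33/41

33/41


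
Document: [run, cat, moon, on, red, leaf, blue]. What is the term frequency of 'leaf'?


Document has 7 words
Scanning for 'leaf':
Found at positions: [5]
Count = 1

1


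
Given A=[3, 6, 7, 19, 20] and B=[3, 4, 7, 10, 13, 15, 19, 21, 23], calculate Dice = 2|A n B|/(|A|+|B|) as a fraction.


A intersect B = [3, 7, 19]
|A intersect B| = 3
|A| = 5, |B| = 9
Dice = 2*3 / (5+9)
= 6 / 14 = 3/7

3/7


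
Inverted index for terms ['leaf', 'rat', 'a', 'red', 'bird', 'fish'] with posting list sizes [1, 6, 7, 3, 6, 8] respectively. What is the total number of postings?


Summing posting list sizes:
'leaf': 1 postings
'rat': 6 postings
'a': 7 postings
'red': 3 postings
'bird': 6 postings
'fish': 8 postings
Total = 1 + 6 + 7 + 3 + 6 + 8 = 31

31


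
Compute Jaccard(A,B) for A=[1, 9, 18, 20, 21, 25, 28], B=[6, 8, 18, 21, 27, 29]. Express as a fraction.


A intersect B = [18, 21]
|A intersect B| = 2
A union B = [1, 6, 8, 9, 18, 20, 21, 25, 27, 28, 29]
|A union B| = 11
Jaccard = 2/11 = 2/11

2/11


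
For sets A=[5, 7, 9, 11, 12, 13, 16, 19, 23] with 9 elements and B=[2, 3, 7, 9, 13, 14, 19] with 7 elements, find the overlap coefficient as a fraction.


A intersect B = [7, 9, 13, 19]
|A intersect B| = 4
min(|A|, |B|) = min(9, 7) = 7
Overlap = 4 / 7 = 4/7

4/7


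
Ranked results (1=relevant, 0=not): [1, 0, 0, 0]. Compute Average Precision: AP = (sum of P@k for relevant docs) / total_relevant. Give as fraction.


Computing P@k for each relevant position:
Position 1: relevant, P@1 = 1/1 = 1
Position 2: not relevant
Position 3: not relevant
Position 4: not relevant
Sum of P@k = 1 = 1
AP = 1 / 1 = 1

1


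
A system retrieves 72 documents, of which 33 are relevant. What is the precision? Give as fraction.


Precision = relevant_retrieved / total_retrieved
= 33 / 72
= 33 / (33 + 39)
= 11/24

11/24


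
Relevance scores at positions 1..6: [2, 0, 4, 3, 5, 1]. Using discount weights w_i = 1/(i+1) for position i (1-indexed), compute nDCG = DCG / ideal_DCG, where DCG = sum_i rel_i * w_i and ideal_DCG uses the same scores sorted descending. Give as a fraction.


Position discount weights w_i = 1/(i+1) for i=1..6:
Weights = [1/2, 1/3, 1/4, 1/5, 1/6, 1/7]
Actual relevance: [2, 0, 4, 3, 5, 1]
DCG = 2/2 + 0/3 + 4/4 + 3/5 + 5/6 + 1/7 = 751/210
Ideal relevance (sorted desc): [5, 4, 3, 2, 1, 0]
Ideal DCG = 5/2 + 4/3 + 3/4 + 2/5 + 1/6 + 0/7 = 103/20
nDCG = DCG / ideal_DCG = 751/210 / 103/20 = 1502/2163

1502/2163


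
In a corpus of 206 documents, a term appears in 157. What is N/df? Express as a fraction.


IDF ratio = N / df
= 206 / 157
= 206/157

206/157


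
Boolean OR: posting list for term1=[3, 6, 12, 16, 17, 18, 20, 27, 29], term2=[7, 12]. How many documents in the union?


Boolean OR: find union of posting lists
term1 docs: [3, 6, 12, 16, 17, 18, 20, 27, 29]
term2 docs: [7, 12]
Union: [3, 6, 7, 12, 16, 17, 18, 20, 27, 29]
|union| = 10

10


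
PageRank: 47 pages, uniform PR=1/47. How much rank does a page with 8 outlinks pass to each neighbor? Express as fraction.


Initial PR = 1/47 = 1/47
Outlinks = 8
Contribution per link = PR / outlinks
= 1/47 / 8
= 1/376

1/376


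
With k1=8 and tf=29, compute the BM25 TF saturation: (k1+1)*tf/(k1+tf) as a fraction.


BM25 TF component = (k1+1)*tf / (k1+tf)
k1 = 8, tf = 29
Numerator = (8+1)*29 = 261
Denominator = 8 + 29 = 37
= 261/37 = 261/37

261/37


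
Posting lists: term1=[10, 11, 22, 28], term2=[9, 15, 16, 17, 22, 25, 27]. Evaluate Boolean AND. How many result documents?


Boolean AND: find intersection of posting lists
term1 docs: [10, 11, 22, 28]
term2 docs: [9, 15, 16, 17, 22, 25, 27]
Intersection: [22]
|intersection| = 1

1


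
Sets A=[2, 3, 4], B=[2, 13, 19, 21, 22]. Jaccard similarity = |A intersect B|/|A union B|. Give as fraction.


A intersect B = [2]
|A intersect B| = 1
A union B = [2, 3, 4, 13, 19, 21, 22]
|A union B| = 7
Jaccard = 1/7 = 1/7

1/7


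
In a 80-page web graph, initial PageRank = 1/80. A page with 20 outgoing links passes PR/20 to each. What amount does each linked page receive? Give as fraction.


Initial PR = 1/80 = 1/80
Outlinks = 20
Contribution per link = PR / outlinks
= 1/80 / 20
= 1/1600

1/1600


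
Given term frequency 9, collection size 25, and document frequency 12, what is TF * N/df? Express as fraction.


TF * (N/df)
= 9 * (25/12)
= 9 * 25/12
= 75/4

75/4


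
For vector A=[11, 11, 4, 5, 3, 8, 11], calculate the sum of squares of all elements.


|A|^2 = sum of squared components
A[0]^2 = 11^2 = 121
A[1]^2 = 11^2 = 121
A[2]^2 = 4^2 = 16
A[3]^2 = 5^2 = 25
A[4]^2 = 3^2 = 9
A[5]^2 = 8^2 = 64
A[6]^2 = 11^2 = 121
Sum = 121 + 121 + 16 + 25 + 9 + 64 + 121 = 477

477


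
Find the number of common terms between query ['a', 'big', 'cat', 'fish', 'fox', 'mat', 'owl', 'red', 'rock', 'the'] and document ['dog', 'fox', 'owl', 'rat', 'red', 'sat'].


Query terms: ['a', 'big', 'cat', 'fish', 'fox', 'mat', 'owl', 'red', 'rock', 'the']
Document terms: ['dog', 'fox', 'owl', 'rat', 'red', 'sat']
Common terms: ['fox', 'owl', 'red']
Overlap count = 3

3


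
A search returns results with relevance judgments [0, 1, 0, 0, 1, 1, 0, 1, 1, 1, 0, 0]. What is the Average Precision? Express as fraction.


Computing P@k for each relevant position:
Position 1: not relevant
Position 2: relevant, P@2 = 1/2 = 1/2
Position 3: not relevant
Position 4: not relevant
Position 5: relevant, P@5 = 2/5 = 2/5
Position 6: relevant, P@6 = 3/6 = 1/2
Position 7: not relevant
Position 8: relevant, P@8 = 4/8 = 1/2
Position 9: relevant, P@9 = 5/9 = 5/9
Position 10: relevant, P@10 = 6/10 = 3/5
Position 11: not relevant
Position 12: not relevant
Sum of P@k = 1/2 + 2/5 + 1/2 + 1/2 + 5/9 + 3/5 = 55/18
AP = 55/18 / 6 = 55/108

55/108


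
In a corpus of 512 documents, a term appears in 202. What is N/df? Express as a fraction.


IDF ratio = N / df
= 512 / 202
= 256/101

256/101


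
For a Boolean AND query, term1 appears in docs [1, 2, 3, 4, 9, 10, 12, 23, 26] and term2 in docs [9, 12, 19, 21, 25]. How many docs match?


Boolean AND: find intersection of posting lists
term1 docs: [1, 2, 3, 4, 9, 10, 12, 23, 26]
term2 docs: [9, 12, 19, 21, 25]
Intersection: [9, 12]
|intersection| = 2

2


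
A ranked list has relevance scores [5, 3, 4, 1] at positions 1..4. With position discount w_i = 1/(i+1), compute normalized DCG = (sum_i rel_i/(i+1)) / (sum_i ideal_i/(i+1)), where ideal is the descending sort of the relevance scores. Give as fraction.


Position discount weights w_i = 1/(i+1) for i=1..4:
Weights = [1/2, 1/3, 1/4, 1/5]
Actual relevance: [5, 3, 4, 1]
DCG = 5/2 + 3/3 + 4/4 + 1/5 = 47/10
Ideal relevance (sorted desc): [5, 4, 3, 1]
Ideal DCG = 5/2 + 4/3 + 3/4 + 1/5 = 287/60
nDCG = DCG / ideal_DCG = 47/10 / 287/60 = 282/287

282/287


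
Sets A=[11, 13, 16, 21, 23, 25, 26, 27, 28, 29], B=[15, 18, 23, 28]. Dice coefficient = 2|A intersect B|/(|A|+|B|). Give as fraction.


A intersect B = [23, 28]
|A intersect B| = 2
|A| = 10, |B| = 4
Dice = 2*2 / (10+4)
= 4 / 14 = 2/7

2/7


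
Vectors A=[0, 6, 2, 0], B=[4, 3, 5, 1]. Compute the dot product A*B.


Dot product = sum of element-wise products
A[0]*B[0] = 0*4 = 0
A[1]*B[1] = 6*3 = 18
A[2]*B[2] = 2*5 = 10
A[3]*B[3] = 0*1 = 0
Sum = 0 + 18 + 10 + 0 = 28

28


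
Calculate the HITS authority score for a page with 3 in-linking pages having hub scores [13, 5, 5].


Authority = sum of hub scores of in-linkers
In-link 1: hub score = 13
In-link 2: hub score = 5
In-link 3: hub score = 5
Authority = 13 + 5 + 5 = 23

23


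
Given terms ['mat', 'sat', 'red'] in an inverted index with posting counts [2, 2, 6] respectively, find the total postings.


Summing posting list sizes:
'mat': 2 postings
'sat': 2 postings
'red': 6 postings
Total = 2 + 2 + 6 = 10

10


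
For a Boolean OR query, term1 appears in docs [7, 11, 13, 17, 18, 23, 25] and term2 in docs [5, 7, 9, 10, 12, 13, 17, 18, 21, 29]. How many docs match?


Boolean OR: find union of posting lists
term1 docs: [7, 11, 13, 17, 18, 23, 25]
term2 docs: [5, 7, 9, 10, 12, 13, 17, 18, 21, 29]
Union: [5, 7, 9, 10, 11, 12, 13, 17, 18, 21, 23, 25, 29]
|union| = 13

13


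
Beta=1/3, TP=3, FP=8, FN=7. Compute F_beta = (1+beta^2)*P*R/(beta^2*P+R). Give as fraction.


P = TP/(TP+FP) = 3/11 = 3/11
R = TP/(TP+FN) = 3/10 = 3/10
beta^2 = 1/3^2 = 1/9
(1 + beta^2) = 10/9
Numerator = (1+beta^2)*P*R = 1/11
Denominator = beta^2*P + R = 1/33 + 3/10 = 109/330
F_beta = 30/109

30/109


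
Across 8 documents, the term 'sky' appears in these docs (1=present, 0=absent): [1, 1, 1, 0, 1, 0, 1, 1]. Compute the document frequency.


Checking each document for 'sky':
Doc 1: present
Doc 2: present
Doc 3: present
Doc 4: absent
Doc 5: present
Doc 6: absent
Doc 7: present
Doc 8: present
df = sum of presences = 1 + 1 + 1 + 0 + 1 + 0 + 1 + 1 = 6

6


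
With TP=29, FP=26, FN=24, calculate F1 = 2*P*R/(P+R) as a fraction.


F1 = 2 * P * R / (P + R)
P = TP/(TP+FP) = 29/55 = 29/55
R = TP/(TP+FN) = 29/53 = 29/53
2 * P * R = 2 * 29/55 * 29/53 = 1682/2915
P + R = 29/55 + 29/53 = 3132/2915
F1 = 1682/2915 / 3132/2915 = 29/54

29/54


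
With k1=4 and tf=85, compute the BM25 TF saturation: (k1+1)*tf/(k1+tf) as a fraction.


BM25 TF component = (k1+1)*tf / (k1+tf)
k1 = 4, tf = 85
Numerator = (4+1)*85 = 425
Denominator = 4 + 85 = 89
= 425/89 = 425/89

425/89


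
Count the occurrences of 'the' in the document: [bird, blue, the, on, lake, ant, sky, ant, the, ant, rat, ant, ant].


Document has 13 words
Scanning for 'the':
Found at positions: [2, 8]
Count = 2

2


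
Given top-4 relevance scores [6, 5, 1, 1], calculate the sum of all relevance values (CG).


Cumulative Gain = sum of relevance scores
Position 1: rel=6, running sum=6
Position 2: rel=5, running sum=11
Position 3: rel=1, running sum=12
Position 4: rel=1, running sum=13
CG = 13

13


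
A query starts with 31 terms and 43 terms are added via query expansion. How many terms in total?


Original terms: 31
Expansion terms: 43
Total = 31 + 43 = 74

74


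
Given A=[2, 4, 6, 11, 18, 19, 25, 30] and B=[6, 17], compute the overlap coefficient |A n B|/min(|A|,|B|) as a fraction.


A intersect B = [6]
|A intersect B| = 1
min(|A|, |B|) = min(8, 2) = 2
Overlap = 1 / 2 = 1/2

1/2


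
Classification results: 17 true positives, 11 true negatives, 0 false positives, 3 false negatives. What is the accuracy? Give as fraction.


Accuracy = (TP + TN) / (TP + TN + FP + FN)
TP + TN = 17 + 11 = 28
Total = 17 + 11 + 0 + 3 = 31
Accuracy = 28 / 31 = 28/31

28/31


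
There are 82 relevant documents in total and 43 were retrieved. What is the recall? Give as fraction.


Recall = retrieved_relevant / total_relevant
= 43 / 82
= 43 / (43 + 39)
= 43/82

43/82


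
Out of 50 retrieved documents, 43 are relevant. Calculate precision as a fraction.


Precision = relevant_retrieved / total_retrieved
= 43 / 50
= 43 / (43 + 7)
= 43/50

43/50


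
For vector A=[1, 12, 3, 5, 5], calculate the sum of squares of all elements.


|A|^2 = sum of squared components
A[0]^2 = 1^2 = 1
A[1]^2 = 12^2 = 144
A[2]^2 = 3^2 = 9
A[3]^2 = 5^2 = 25
A[4]^2 = 5^2 = 25
Sum = 1 + 144 + 9 + 25 + 25 = 204

204


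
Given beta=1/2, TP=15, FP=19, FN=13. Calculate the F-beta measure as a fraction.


P = TP/(TP+FP) = 15/34 = 15/34
R = TP/(TP+FN) = 15/28 = 15/28
beta^2 = 1/2^2 = 1/4
(1 + beta^2) = 5/4
Numerator = (1+beta^2)*P*R = 1125/3808
Denominator = beta^2*P + R = 15/136 + 15/28 = 615/952
F_beta = 75/164

75/164


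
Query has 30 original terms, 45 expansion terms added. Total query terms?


Original terms: 30
Expansion terms: 45
Total = 30 + 45 = 75

75


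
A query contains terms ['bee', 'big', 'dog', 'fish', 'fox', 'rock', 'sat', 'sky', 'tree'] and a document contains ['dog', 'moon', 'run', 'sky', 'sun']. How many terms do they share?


Query terms: ['bee', 'big', 'dog', 'fish', 'fox', 'rock', 'sat', 'sky', 'tree']
Document terms: ['dog', 'moon', 'run', 'sky', 'sun']
Common terms: ['dog', 'sky']
Overlap count = 2

2


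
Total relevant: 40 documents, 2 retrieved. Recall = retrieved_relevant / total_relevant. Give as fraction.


Recall = retrieved_relevant / total_relevant
= 2 / 40
= 2 / (2 + 38)
= 1/20

1/20


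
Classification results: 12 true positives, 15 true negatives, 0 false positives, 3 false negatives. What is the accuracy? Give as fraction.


Accuracy = (TP + TN) / (TP + TN + FP + FN)
TP + TN = 12 + 15 = 27
Total = 12 + 15 + 0 + 3 = 30
Accuracy = 27 / 30 = 9/10

9/10


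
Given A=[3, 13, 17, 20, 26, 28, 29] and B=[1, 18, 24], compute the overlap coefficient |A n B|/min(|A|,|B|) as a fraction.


A intersect B = []
|A intersect B| = 0
min(|A|, |B|) = min(7, 3) = 3
Overlap = 0 / 3 = 0

0


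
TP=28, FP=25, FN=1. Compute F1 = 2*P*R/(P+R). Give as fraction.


F1 = 2 * P * R / (P + R)
P = TP/(TP+FP) = 28/53 = 28/53
R = TP/(TP+FN) = 28/29 = 28/29
2 * P * R = 2 * 28/53 * 28/29 = 1568/1537
P + R = 28/53 + 28/29 = 2296/1537
F1 = 1568/1537 / 2296/1537 = 28/41

28/41


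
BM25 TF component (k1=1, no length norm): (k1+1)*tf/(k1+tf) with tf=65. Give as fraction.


BM25 TF component = (k1+1)*tf / (k1+tf)
k1 = 1, tf = 65
Numerator = (1+1)*65 = 130
Denominator = 1 + 65 = 66
= 130/66 = 65/33

65/33


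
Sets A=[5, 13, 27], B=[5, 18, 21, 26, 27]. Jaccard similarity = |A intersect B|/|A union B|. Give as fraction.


A intersect B = [5, 27]
|A intersect B| = 2
A union B = [5, 13, 18, 21, 26, 27]
|A union B| = 6
Jaccard = 2/6 = 1/3

1/3


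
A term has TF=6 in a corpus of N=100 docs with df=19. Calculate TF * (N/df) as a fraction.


TF * (N/df)
= 6 * (100/19)
= 6 * 100/19
= 600/19

600/19


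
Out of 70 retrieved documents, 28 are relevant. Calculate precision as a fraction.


Precision = relevant_retrieved / total_retrieved
= 28 / 70
= 28 / (28 + 42)
= 2/5

2/5


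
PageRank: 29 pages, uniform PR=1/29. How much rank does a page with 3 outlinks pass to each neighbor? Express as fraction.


Initial PR = 1/29 = 1/29
Outlinks = 3
Contribution per link = PR / outlinks
= 1/29 / 3
= 1/87

1/87


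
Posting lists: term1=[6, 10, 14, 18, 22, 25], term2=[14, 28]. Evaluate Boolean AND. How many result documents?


Boolean AND: find intersection of posting lists
term1 docs: [6, 10, 14, 18, 22, 25]
term2 docs: [14, 28]
Intersection: [14]
|intersection| = 1

1


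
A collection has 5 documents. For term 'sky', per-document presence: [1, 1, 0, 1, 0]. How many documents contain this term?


Checking each document for 'sky':
Doc 1: present
Doc 2: present
Doc 3: absent
Doc 4: present
Doc 5: absent
df = sum of presences = 1 + 1 + 0 + 1 + 0 = 3

3


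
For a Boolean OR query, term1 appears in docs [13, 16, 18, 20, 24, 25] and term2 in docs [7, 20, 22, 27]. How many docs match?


Boolean OR: find union of posting lists
term1 docs: [13, 16, 18, 20, 24, 25]
term2 docs: [7, 20, 22, 27]
Union: [7, 13, 16, 18, 20, 22, 24, 25, 27]
|union| = 9

9


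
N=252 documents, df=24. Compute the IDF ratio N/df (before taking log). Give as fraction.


IDF ratio = N / df
= 252 / 24
= 21/2

21/2


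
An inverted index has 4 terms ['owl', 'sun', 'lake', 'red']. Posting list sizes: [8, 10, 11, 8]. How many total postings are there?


Summing posting list sizes:
'owl': 8 postings
'sun': 10 postings
'lake': 11 postings
'red': 8 postings
Total = 8 + 10 + 11 + 8 = 37

37


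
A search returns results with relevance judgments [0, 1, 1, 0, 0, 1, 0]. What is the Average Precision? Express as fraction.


Computing P@k for each relevant position:
Position 1: not relevant
Position 2: relevant, P@2 = 1/2 = 1/2
Position 3: relevant, P@3 = 2/3 = 2/3
Position 4: not relevant
Position 5: not relevant
Position 6: relevant, P@6 = 3/6 = 1/2
Position 7: not relevant
Sum of P@k = 1/2 + 2/3 + 1/2 = 5/3
AP = 5/3 / 3 = 5/9

5/9


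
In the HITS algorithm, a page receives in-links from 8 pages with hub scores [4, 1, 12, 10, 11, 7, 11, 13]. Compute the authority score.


Authority = sum of hub scores of in-linkers
In-link 1: hub score = 4
In-link 2: hub score = 1
In-link 3: hub score = 12
In-link 4: hub score = 10
In-link 5: hub score = 11
In-link 6: hub score = 7
In-link 7: hub score = 11
In-link 8: hub score = 13
Authority = 4 + 1 + 12 + 10 + 11 + 7 + 11 + 13 = 69

69


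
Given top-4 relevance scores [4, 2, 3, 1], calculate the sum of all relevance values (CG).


Cumulative Gain = sum of relevance scores
Position 1: rel=4, running sum=4
Position 2: rel=2, running sum=6
Position 3: rel=3, running sum=9
Position 4: rel=1, running sum=10
CG = 10

10


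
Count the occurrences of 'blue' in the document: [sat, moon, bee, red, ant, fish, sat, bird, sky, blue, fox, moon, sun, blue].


Document has 14 words
Scanning for 'blue':
Found at positions: [9, 13]
Count = 2

2


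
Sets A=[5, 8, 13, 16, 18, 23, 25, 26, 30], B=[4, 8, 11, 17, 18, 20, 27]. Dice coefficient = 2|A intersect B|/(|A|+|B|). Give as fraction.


A intersect B = [8, 18]
|A intersect B| = 2
|A| = 9, |B| = 7
Dice = 2*2 / (9+7)
= 4 / 16 = 1/4

1/4


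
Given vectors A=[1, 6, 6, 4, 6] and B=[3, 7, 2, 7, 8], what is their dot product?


Dot product = sum of element-wise products
A[0]*B[0] = 1*3 = 3
A[1]*B[1] = 6*7 = 42
A[2]*B[2] = 6*2 = 12
A[3]*B[3] = 4*7 = 28
A[4]*B[4] = 6*8 = 48
Sum = 3 + 42 + 12 + 28 + 48 = 133

133


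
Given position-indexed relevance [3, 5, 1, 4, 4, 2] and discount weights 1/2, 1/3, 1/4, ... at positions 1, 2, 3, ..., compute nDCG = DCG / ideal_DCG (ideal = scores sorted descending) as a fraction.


Position discount weights w_i = 1/(i+1) for i=1..6:
Weights = [1/2, 1/3, 1/4, 1/5, 1/6, 1/7]
Actual relevance: [3, 5, 1, 4, 4, 2]
DCG = 3/2 + 5/3 + 1/4 + 4/5 + 4/6 + 2/7 = 2171/420
Ideal relevance (sorted desc): [5, 4, 4, 3, 2, 1]
Ideal DCG = 5/2 + 4/3 + 4/4 + 3/5 + 2/6 + 1/7 = 1241/210
nDCG = DCG / ideal_DCG = 2171/420 / 1241/210 = 2171/2482

2171/2482


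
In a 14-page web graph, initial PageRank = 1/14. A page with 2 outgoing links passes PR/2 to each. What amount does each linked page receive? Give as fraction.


Initial PR = 1/14 = 1/14
Outlinks = 2
Contribution per link = PR / outlinks
= 1/14 / 2
= 1/28

1/28


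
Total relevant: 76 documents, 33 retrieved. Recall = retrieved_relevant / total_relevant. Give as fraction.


Recall = retrieved_relevant / total_relevant
= 33 / 76
= 33 / (33 + 43)
= 33/76

33/76


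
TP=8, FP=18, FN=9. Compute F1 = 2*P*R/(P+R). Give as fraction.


F1 = 2 * P * R / (P + R)
P = TP/(TP+FP) = 8/26 = 4/13
R = TP/(TP+FN) = 8/17 = 8/17
2 * P * R = 2 * 4/13 * 8/17 = 64/221
P + R = 4/13 + 8/17 = 172/221
F1 = 64/221 / 172/221 = 16/43

16/43


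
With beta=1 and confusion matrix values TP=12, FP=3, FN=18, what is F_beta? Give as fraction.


P = TP/(TP+FP) = 12/15 = 4/5
R = TP/(TP+FN) = 12/30 = 2/5
beta^2 = 1^2 = 1
(1 + beta^2) = 2
Numerator = (1+beta^2)*P*R = 16/25
Denominator = beta^2*P + R = 4/5 + 2/5 = 6/5
F_beta = 8/15

8/15


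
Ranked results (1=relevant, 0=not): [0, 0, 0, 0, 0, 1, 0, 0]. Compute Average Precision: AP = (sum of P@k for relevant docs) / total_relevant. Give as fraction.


Computing P@k for each relevant position:
Position 1: not relevant
Position 2: not relevant
Position 3: not relevant
Position 4: not relevant
Position 5: not relevant
Position 6: relevant, P@6 = 1/6 = 1/6
Position 7: not relevant
Position 8: not relevant
Sum of P@k = 1/6 = 1/6
AP = 1/6 / 1 = 1/6

1/6


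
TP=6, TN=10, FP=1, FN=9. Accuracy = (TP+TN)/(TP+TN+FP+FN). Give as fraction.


Accuracy = (TP + TN) / (TP + TN + FP + FN)
TP + TN = 6 + 10 = 16
Total = 6 + 10 + 1 + 9 = 26
Accuracy = 16 / 26 = 8/13

8/13


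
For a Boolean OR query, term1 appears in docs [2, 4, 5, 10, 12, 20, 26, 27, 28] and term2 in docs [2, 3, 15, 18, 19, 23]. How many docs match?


Boolean OR: find union of posting lists
term1 docs: [2, 4, 5, 10, 12, 20, 26, 27, 28]
term2 docs: [2, 3, 15, 18, 19, 23]
Union: [2, 3, 4, 5, 10, 12, 15, 18, 19, 20, 23, 26, 27, 28]
|union| = 14

14


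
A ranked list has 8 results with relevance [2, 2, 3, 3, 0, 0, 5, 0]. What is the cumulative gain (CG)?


Cumulative Gain = sum of relevance scores
Position 1: rel=2, running sum=2
Position 2: rel=2, running sum=4
Position 3: rel=3, running sum=7
Position 4: rel=3, running sum=10
Position 5: rel=0, running sum=10
Position 6: rel=0, running sum=10
Position 7: rel=5, running sum=15
Position 8: rel=0, running sum=15
CG = 15

15


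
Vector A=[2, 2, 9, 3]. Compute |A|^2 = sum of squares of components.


|A|^2 = sum of squared components
A[0]^2 = 2^2 = 4
A[1]^2 = 2^2 = 4
A[2]^2 = 9^2 = 81
A[3]^2 = 3^2 = 9
Sum = 4 + 4 + 81 + 9 = 98

98


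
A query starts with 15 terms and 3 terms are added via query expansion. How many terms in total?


Original terms: 15
Expansion terms: 3
Total = 15 + 3 = 18

18


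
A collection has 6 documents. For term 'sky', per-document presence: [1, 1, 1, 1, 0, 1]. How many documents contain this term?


Checking each document for 'sky':
Doc 1: present
Doc 2: present
Doc 3: present
Doc 4: present
Doc 5: absent
Doc 6: present
df = sum of presences = 1 + 1 + 1 + 1 + 0 + 1 = 5

5


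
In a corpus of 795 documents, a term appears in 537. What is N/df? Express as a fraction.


IDF ratio = N / df
= 795 / 537
= 265/179

265/179


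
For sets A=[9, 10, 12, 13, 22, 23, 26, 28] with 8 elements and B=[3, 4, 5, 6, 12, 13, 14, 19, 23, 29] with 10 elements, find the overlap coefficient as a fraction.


A intersect B = [12, 13, 23]
|A intersect B| = 3
min(|A|, |B|) = min(8, 10) = 8
Overlap = 3 / 8 = 3/8

3/8


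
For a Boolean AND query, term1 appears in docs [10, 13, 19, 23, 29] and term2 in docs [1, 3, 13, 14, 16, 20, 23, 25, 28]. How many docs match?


Boolean AND: find intersection of posting lists
term1 docs: [10, 13, 19, 23, 29]
term2 docs: [1, 3, 13, 14, 16, 20, 23, 25, 28]
Intersection: [13, 23]
|intersection| = 2

2


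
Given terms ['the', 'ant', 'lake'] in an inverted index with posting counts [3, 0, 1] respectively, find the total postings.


Summing posting list sizes:
'the': 3 postings
'ant': 0 postings
'lake': 1 postings
Total = 3 + 0 + 1 = 4

4


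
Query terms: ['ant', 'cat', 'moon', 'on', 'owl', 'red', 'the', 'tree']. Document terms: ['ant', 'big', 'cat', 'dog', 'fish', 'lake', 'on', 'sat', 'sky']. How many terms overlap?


Query terms: ['ant', 'cat', 'moon', 'on', 'owl', 'red', 'the', 'tree']
Document terms: ['ant', 'big', 'cat', 'dog', 'fish', 'lake', 'on', 'sat', 'sky']
Common terms: ['ant', 'cat', 'on']
Overlap count = 3

3


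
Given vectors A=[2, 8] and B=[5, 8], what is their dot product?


Dot product = sum of element-wise products
A[0]*B[0] = 2*5 = 10
A[1]*B[1] = 8*8 = 64
Sum = 10 + 64 = 74

74


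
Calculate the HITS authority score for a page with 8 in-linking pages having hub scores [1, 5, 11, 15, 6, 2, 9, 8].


Authority = sum of hub scores of in-linkers
In-link 1: hub score = 1
In-link 2: hub score = 5
In-link 3: hub score = 11
In-link 4: hub score = 15
In-link 5: hub score = 6
In-link 6: hub score = 2
In-link 7: hub score = 9
In-link 8: hub score = 8
Authority = 1 + 5 + 11 + 15 + 6 + 2 + 9 + 8 = 57

57


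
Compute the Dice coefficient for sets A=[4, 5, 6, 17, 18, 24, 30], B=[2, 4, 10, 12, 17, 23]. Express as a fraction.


A intersect B = [4, 17]
|A intersect B| = 2
|A| = 7, |B| = 6
Dice = 2*2 / (7+6)
= 4 / 13 = 4/13

4/13


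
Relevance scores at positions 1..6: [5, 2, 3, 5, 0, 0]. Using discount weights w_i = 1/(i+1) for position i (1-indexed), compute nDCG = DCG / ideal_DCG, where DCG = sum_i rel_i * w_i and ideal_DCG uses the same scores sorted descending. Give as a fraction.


Position discount weights w_i = 1/(i+1) for i=1..6:
Weights = [1/2, 1/3, 1/4, 1/5, 1/6, 1/7]
Actual relevance: [5, 2, 3, 5, 0, 0]
DCG = 5/2 + 2/3 + 3/4 + 5/5 + 0/6 + 0/7 = 59/12
Ideal relevance (sorted desc): [5, 5, 3, 2, 0, 0]
Ideal DCG = 5/2 + 5/3 + 3/4 + 2/5 + 0/6 + 0/7 = 319/60
nDCG = DCG / ideal_DCG = 59/12 / 319/60 = 295/319

295/319


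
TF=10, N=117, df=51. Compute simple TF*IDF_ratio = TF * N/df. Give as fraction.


TF * (N/df)
= 10 * (117/51)
= 10 * 39/17
= 390/17

390/17


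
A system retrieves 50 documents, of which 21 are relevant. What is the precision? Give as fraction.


Precision = relevant_retrieved / total_retrieved
= 21 / 50
= 21 / (21 + 29)
= 21/50

21/50


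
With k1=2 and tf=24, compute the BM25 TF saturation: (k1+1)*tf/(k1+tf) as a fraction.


BM25 TF component = (k1+1)*tf / (k1+tf)
k1 = 2, tf = 24
Numerator = (2+1)*24 = 72
Denominator = 2 + 24 = 26
= 72/26 = 36/13

36/13


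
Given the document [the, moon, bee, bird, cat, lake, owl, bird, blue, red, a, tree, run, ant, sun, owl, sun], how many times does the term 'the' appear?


Document has 17 words
Scanning for 'the':
Found at positions: [0]
Count = 1

1


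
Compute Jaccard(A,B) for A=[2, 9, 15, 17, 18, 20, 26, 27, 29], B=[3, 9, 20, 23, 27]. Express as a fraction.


A intersect B = [9, 20, 27]
|A intersect B| = 3
A union B = [2, 3, 9, 15, 17, 18, 20, 23, 26, 27, 29]
|A union B| = 11
Jaccard = 3/11 = 3/11

3/11


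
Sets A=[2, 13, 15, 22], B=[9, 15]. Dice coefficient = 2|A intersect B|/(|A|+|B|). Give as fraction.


A intersect B = [15]
|A intersect B| = 1
|A| = 4, |B| = 2
Dice = 2*1 / (4+2)
= 2 / 6 = 1/3

1/3


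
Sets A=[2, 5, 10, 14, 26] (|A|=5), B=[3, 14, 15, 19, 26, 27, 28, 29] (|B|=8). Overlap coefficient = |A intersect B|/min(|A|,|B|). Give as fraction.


A intersect B = [14, 26]
|A intersect B| = 2
min(|A|, |B|) = min(5, 8) = 5
Overlap = 2 / 5 = 2/5

2/5


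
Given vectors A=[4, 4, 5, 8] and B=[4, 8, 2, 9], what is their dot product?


Dot product = sum of element-wise products
A[0]*B[0] = 4*4 = 16
A[1]*B[1] = 4*8 = 32
A[2]*B[2] = 5*2 = 10
A[3]*B[3] = 8*9 = 72
Sum = 16 + 32 + 10 + 72 = 130

130


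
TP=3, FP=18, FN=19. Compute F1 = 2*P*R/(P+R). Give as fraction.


F1 = 2 * P * R / (P + R)
P = TP/(TP+FP) = 3/21 = 1/7
R = TP/(TP+FN) = 3/22 = 3/22
2 * P * R = 2 * 1/7 * 3/22 = 3/77
P + R = 1/7 + 3/22 = 43/154
F1 = 3/77 / 43/154 = 6/43

6/43


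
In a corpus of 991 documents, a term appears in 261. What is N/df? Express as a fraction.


IDF ratio = N / df
= 991 / 261
= 991/261

991/261


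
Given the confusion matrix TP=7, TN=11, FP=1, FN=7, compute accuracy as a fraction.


Accuracy = (TP + TN) / (TP + TN + FP + FN)
TP + TN = 7 + 11 = 18
Total = 7 + 11 + 1 + 7 = 26
Accuracy = 18 / 26 = 9/13

9/13


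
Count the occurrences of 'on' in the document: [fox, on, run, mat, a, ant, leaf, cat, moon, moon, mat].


Document has 11 words
Scanning for 'on':
Found at positions: [1]
Count = 1

1


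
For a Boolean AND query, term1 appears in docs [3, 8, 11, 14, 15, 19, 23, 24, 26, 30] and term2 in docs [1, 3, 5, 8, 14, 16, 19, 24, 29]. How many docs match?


Boolean AND: find intersection of posting lists
term1 docs: [3, 8, 11, 14, 15, 19, 23, 24, 26, 30]
term2 docs: [1, 3, 5, 8, 14, 16, 19, 24, 29]
Intersection: [3, 8, 14, 19, 24]
|intersection| = 5

5


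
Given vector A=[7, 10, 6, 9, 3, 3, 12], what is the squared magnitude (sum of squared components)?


|A|^2 = sum of squared components
A[0]^2 = 7^2 = 49
A[1]^2 = 10^2 = 100
A[2]^2 = 6^2 = 36
A[3]^2 = 9^2 = 81
A[4]^2 = 3^2 = 9
A[5]^2 = 3^2 = 9
A[6]^2 = 12^2 = 144
Sum = 49 + 100 + 36 + 81 + 9 + 9 + 144 = 428

428


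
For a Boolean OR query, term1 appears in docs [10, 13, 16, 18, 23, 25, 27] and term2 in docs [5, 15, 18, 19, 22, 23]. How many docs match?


Boolean OR: find union of posting lists
term1 docs: [10, 13, 16, 18, 23, 25, 27]
term2 docs: [5, 15, 18, 19, 22, 23]
Union: [5, 10, 13, 15, 16, 18, 19, 22, 23, 25, 27]
|union| = 11

11


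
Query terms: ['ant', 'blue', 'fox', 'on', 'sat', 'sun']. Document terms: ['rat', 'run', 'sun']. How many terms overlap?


Query terms: ['ant', 'blue', 'fox', 'on', 'sat', 'sun']
Document terms: ['rat', 'run', 'sun']
Common terms: ['sun']
Overlap count = 1

1


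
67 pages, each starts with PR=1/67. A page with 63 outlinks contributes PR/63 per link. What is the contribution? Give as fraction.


Initial PR = 1/67 = 1/67
Outlinks = 63
Contribution per link = PR / outlinks
= 1/67 / 63
= 1/4221

1/4221


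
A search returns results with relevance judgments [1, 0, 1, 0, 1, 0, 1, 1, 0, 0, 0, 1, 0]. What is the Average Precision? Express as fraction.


Computing P@k for each relevant position:
Position 1: relevant, P@1 = 1/1 = 1
Position 2: not relevant
Position 3: relevant, P@3 = 2/3 = 2/3
Position 4: not relevant
Position 5: relevant, P@5 = 3/5 = 3/5
Position 6: not relevant
Position 7: relevant, P@7 = 4/7 = 4/7
Position 8: relevant, P@8 = 5/8 = 5/8
Position 9: not relevant
Position 10: not relevant
Position 11: not relevant
Position 12: relevant, P@12 = 6/12 = 1/2
Position 13: not relevant
Sum of P@k = 1 + 2/3 + 3/5 + 4/7 + 5/8 + 1/2 = 3329/840
AP = 3329/840 / 6 = 3329/5040

3329/5040


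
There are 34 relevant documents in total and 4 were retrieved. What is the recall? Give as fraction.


Recall = retrieved_relevant / total_relevant
= 4 / 34
= 4 / (4 + 30)
= 2/17

2/17


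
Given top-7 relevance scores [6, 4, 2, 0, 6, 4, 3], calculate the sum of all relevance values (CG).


Cumulative Gain = sum of relevance scores
Position 1: rel=6, running sum=6
Position 2: rel=4, running sum=10
Position 3: rel=2, running sum=12
Position 4: rel=0, running sum=12
Position 5: rel=6, running sum=18
Position 6: rel=4, running sum=22
Position 7: rel=3, running sum=25
CG = 25

25


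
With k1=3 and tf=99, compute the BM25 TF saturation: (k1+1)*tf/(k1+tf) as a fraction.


BM25 TF component = (k1+1)*tf / (k1+tf)
k1 = 3, tf = 99
Numerator = (3+1)*99 = 396
Denominator = 3 + 99 = 102
= 396/102 = 66/17

66/17


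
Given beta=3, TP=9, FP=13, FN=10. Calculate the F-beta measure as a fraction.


P = TP/(TP+FP) = 9/22 = 9/22
R = TP/(TP+FN) = 9/19 = 9/19
beta^2 = 3^2 = 9
(1 + beta^2) = 10
Numerator = (1+beta^2)*P*R = 405/209
Denominator = beta^2*P + R = 81/22 + 9/19 = 1737/418
F_beta = 90/193

90/193


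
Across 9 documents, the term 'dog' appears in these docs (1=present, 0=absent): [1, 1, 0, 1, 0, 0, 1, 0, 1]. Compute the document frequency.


Checking each document for 'dog':
Doc 1: present
Doc 2: present
Doc 3: absent
Doc 4: present
Doc 5: absent
Doc 6: absent
Doc 7: present
Doc 8: absent
Doc 9: present
df = sum of presences = 1 + 1 + 0 + 1 + 0 + 0 + 1 + 0 + 1 = 5

5


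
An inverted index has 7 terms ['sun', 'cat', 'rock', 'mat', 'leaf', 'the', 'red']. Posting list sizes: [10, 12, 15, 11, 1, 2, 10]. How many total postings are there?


Summing posting list sizes:
'sun': 10 postings
'cat': 12 postings
'rock': 15 postings
'mat': 11 postings
'leaf': 1 postings
'the': 2 postings
'red': 10 postings
Total = 10 + 12 + 15 + 11 + 1 + 2 + 10 = 61

61


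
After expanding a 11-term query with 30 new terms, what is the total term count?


Original terms: 11
Expansion terms: 30
Total = 11 + 30 = 41

41


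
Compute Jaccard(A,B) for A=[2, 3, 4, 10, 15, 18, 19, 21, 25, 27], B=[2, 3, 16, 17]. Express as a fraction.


A intersect B = [2, 3]
|A intersect B| = 2
A union B = [2, 3, 4, 10, 15, 16, 17, 18, 19, 21, 25, 27]
|A union B| = 12
Jaccard = 2/12 = 1/6

1/6


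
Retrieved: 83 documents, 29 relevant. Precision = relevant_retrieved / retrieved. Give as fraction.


Precision = relevant_retrieved / total_retrieved
= 29 / 83
= 29 / (29 + 54)
= 29/83

29/83


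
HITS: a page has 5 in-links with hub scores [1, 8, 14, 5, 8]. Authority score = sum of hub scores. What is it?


Authority = sum of hub scores of in-linkers
In-link 1: hub score = 1
In-link 2: hub score = 8
In-link 3: hub score = 14
In-link 4: hub score = 5
In-link 5: hub score = 8
Authority = 1 + 8 + 14 + 5 + 8 = 36

36


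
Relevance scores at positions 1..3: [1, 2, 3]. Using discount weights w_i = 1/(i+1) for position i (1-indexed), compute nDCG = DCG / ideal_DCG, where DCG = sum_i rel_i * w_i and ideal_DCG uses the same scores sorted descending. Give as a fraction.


Position discount weights w_i = 1/(i+1) for i=1..3:
Weights = [1/2, 1/3, 1/4]
Actual relevance: [1, 2, 3]
DCG = 1/2 + 2/3 + 3/4 = 23/12
Ideal relevance (sorted desc): [3, 2, 1]
Ideal DCG = 3/2 + 2/3 + 1/4 = 29/12
nDCG = DCG / ideal_DCG = 23/12 / 29/12 = 23/29

23/29


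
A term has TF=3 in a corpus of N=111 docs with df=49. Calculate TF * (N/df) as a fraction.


TF * (N/df)
= 3 * (111/49)
= 3 * 111/49
= 333/49

333/49


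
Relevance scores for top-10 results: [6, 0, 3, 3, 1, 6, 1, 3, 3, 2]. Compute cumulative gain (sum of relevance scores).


Cumulative Gain = sum of relevance scores
Position 1: rel=6, running sum=6
Position 2: rel=0, running sum=6
Position 3: rel=3, running sum=9
Position 4: rel=3, running sum=12
Position 5: rel=1, running sum=13
Position 6: rel=6, running sum=19
Position 7: rel=1, running sum=20
Position 8: rel=3, running sum=23
Position 9: rel=3, running sum=26
Position 10: rel=2, running sum=28
CG = 28

28


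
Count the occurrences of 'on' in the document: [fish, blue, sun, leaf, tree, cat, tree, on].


Document has 8 words
Scanning for 'on':
Found at positions: [7]
Count = 1

1


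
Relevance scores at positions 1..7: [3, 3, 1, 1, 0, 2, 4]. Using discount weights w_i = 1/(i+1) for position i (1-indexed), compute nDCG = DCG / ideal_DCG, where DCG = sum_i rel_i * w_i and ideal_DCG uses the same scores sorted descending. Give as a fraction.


Position discount weights w_i = 1/(i+1) for i=1..7:
Weights = [1/2, 1/3, 1/4, 1/5, 1/6, 1/7, 1/8]
Actual relevance: [3, 3, 1, 1, 0, 2, 4]
DCG = 3/2 + 3/3 + 1/4 + 1/5 + 0/6 + 2/7 + 4/8 = 523/140
Ideal relevance (sorted desc): [4, 3, 3, 2, 1, 1, 0]
Ideal DCG = 4/2 + 3/3 + 3/4 + 2/5 + 1/6 + 1/7 + 0/8 = 1873/420
nDCG = DCG / ideal_DCG = 523/140 / 1873/420 = 1569/1873

1569/1873
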